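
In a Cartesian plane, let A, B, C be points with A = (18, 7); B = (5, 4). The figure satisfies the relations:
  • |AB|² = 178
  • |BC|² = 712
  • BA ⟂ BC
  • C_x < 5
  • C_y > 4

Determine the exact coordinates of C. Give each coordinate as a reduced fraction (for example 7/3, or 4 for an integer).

1. C_x = -1  [[BA ⟂ BC ⇒ 13x+3y-77=0] ∩ [|C−(5, 4)|²=712]]
2. C_y = 30  [[BA ⟂ BC ⇒ 13x+3y-77=0] ∩ [|C−(5, 4)|²=712]]
   so C = (-1, 30)

C = (-1, 30)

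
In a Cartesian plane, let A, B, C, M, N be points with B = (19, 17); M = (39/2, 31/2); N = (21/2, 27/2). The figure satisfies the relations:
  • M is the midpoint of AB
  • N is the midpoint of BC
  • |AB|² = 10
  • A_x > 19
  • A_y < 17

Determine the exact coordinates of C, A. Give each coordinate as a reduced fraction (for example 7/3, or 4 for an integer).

1. A_x = 20  [A = 2·M−B = 2·(39/2, 31/2)−(19, 17)]
2. A_y = 14  [A = 2·M−B = 2·(39/2, 31/2)−(19, 17)]
   so A = (20, 14)
3. C_x = 2  [C = 2·N−B = 2·(21/2, 27/2)−(19, 17)]
4. C_y = 10  [C = 2·N−B = 2·(21/2, 27/2)−(19, 17)]
   so C = (2, 10)

C = (2, 10)
A = (20, 14)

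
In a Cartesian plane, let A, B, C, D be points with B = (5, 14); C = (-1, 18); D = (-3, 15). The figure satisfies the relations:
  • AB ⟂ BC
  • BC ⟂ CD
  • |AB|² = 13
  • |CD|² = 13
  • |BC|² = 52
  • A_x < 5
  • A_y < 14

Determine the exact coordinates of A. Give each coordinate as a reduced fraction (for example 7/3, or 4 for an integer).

A = (3, 11)

1. A_x = 3  [[AB ⟂ BC ⇒ 6x-4y+26=0] ∩ [|A−(5, 14)|²=13]]
2. A_y = 11  [[AB ⟂ BC ⇒ 6x-4y+26=0] ∩ [|A−(5, 14)|²=13]]
   so A = (3, 11)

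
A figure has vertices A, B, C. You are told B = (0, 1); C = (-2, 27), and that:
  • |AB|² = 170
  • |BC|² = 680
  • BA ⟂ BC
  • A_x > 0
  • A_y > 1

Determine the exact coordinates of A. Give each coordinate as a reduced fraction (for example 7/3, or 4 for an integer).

1. A_x = 13  [[BA ⟂ BC ⇒ -2x+26y-26=0] ∩ [|A−(0, 1)|²=170]]
2. A_y = 2  [[BA ⟂ BC ⇒ -2x+26y-26=0] ∩ [|A−(0, 1)|²=170]]
   so A = (13, 2)

A = (13, 2)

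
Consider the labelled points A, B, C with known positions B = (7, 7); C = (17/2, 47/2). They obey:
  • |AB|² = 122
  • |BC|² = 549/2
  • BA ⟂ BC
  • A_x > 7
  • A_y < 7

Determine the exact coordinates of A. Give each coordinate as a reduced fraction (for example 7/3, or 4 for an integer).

A = (18, 6)

1. A_x = 18  [[BA ⟂ BC ⇒ 3/2x+33/2y-126=0] ∩ [|A−(7, 7)|²=122]]
2. A_y = 6  [[BA ⟂ BC ⇒ 3/2x+33/2y-126=0] ∩ [|A−(7, 7)|²=122]]
   so A = (18, 6)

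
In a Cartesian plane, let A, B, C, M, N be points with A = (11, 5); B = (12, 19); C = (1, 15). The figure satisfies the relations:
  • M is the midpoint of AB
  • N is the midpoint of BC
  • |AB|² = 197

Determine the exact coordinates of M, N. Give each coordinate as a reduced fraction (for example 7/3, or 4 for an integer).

1. M_x = 23/2  [2·M = A+B = (11, 5)+(12, 19)]
2. M_y = 12  [2·M = A+B = (11, 5)+(12, 19)]
   so M = (23/2, 12)
3. N_x = 13/2  [2·N = B+C = (12, 19)+(1, 15)]
4. N_y = 17  [2·N = B+C = (12, 19)+(1, 15)]
   so N = (13/2, 17)

M = (23/2, 12)
N = (13/2, 17)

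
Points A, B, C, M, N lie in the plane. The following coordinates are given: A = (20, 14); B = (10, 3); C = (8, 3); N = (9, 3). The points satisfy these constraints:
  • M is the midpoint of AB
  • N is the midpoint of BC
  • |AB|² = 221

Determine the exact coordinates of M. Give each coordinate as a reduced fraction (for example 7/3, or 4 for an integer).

M = (15, 17/2)

1. M_x = 15  [2·M = A+B = (20, 14)+(10, 3)]
2. M_y = 17/2  [2·M = A+B = (20, 14)+(10, 3)]
   so M = (15, 17/2)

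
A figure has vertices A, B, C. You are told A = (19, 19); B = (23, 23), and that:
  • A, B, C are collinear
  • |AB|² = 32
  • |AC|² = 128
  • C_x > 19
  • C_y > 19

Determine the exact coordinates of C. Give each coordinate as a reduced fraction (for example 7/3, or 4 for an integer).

1. C_x = 27  [[A, B, C are collinear ⇒ -4x+4y=0] ∩ [|C−(19, 19)|²=128]]
2. C_y = 27  [[A, B, C are collinear ⇒ -4x+4y=0] ∩ [|C−(19, 19)|²=128]]
   so C = (27, 27)

C = (27, 27)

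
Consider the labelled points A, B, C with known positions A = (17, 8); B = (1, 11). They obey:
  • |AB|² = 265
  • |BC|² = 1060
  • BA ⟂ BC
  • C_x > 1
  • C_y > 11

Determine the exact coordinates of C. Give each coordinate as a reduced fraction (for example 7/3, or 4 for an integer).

C = (7, 43)

1. C_x = 7  [[BA ⟂ BC ⇒ 16x-3y+17=0] ∩ [|C−(1, 11)|²=1060]]
2. C_y = 43  [[BA ⟂ BC ⇒ 16x-3y+17=0] ∩ [|C−(1, 11)|²=1060]]
   so C = (7, 43)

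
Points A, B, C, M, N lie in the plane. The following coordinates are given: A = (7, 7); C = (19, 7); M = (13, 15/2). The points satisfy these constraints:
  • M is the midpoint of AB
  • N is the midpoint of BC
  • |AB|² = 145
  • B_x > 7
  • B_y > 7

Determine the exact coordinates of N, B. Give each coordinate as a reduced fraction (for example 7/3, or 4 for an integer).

N = (19, 15/2)
B = (19, 8)

1. B_x = 19  [B = 2·M−A = 2·(13, 15/2)−(7, 7)]
2. B_y = 8  [B = 2·M−A = 2·(13, 15/2)−(7, 7)]
   so B = (19, 8)
3. N_x = 19  [2·N = B+C = (19, 8)+(19, 7)]
4. N_y = 15/2  [2·N = B+C = (19, 8)+(19, 7)]
   so N = (19, 15/2)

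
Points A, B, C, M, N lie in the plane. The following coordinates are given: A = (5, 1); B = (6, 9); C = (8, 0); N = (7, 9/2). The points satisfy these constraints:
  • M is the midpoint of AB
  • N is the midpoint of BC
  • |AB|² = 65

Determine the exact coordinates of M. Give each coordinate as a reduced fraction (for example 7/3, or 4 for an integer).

1. M_x = 11/2  [2·M = A+B = (5, 1)+(6, 9)]
2. M_y = 5  [2·M = A+B = (5, 1)+(6, 9)]
   so M = (11/2, 5)

M = (11/2, 5)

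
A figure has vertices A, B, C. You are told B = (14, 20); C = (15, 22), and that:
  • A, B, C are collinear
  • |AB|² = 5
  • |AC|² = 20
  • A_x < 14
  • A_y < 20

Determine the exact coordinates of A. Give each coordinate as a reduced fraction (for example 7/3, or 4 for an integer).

1. A_x = 13  [[A, B, C are collinear ⇒ -2x+1y+8=0] ∩ [|A−(14, 20)|²=5]]
2. A_y = 18  [[A, B, C are collinear ⇒ -2x+1y+8=0] ∩ [|A−(14, 20)|²=5]]
   so A = (13, 18)

A = (13, 18)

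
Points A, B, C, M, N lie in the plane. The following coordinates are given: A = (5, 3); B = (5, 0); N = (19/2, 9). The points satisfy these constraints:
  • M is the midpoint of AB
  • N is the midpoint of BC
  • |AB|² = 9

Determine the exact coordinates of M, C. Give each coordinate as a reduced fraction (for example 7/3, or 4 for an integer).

M = (5, 3/2)
C = (14, 18)

1. M_x = 5  [2·M = A+B = (5, 3)+(5, 0)]
2. M_y = 3/2  [2·M = A+B = (5, 3)+(5, 0)]
   so M = (5, 3/2)
3. C_x = 14  [C = 2·N−B = 2·(19/2, 9)−(5, 0)]
4. C_y = 18  [C = 2·N−B = 2·(19/2, 9)−(5, 0)]
   so C = (14, 18)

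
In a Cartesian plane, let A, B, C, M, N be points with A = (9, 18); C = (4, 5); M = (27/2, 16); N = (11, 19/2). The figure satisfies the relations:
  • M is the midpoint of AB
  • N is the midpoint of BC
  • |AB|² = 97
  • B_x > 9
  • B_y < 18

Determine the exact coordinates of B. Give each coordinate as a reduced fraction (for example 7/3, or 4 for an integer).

1. B_x = 18  [B = 2·M−A = 2·(27/2, 16)−(9, 18)]
2. B_y = 14  [B = 2·M−A = 2·(27/2, 16)−(9, 18)]
   so B = (18, 14)

B = (18, 14)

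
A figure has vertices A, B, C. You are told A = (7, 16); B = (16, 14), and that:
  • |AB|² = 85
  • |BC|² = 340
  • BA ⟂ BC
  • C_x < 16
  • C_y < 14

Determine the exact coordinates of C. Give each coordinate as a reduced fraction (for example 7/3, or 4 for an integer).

1. C_x = 12  [[BA ⟂ BC ⇒ -9x+2y+116=0] ∩ [|C−(16, 14)|²=340]]
2. C_y = -4  [[BA ⟂ BC ⇒ -9x+2y+116=0] ∩ [|C−(16, 14)|²=340]]
   so C = (12, -4)

C = (12, -4)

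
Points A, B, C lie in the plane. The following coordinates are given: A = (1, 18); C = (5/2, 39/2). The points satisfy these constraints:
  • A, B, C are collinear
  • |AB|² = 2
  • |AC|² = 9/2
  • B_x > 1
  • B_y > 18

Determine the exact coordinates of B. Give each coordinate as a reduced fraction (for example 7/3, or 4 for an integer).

B = (2, 19)

1. B_x = 2  [[A, B, C are collinear ⇒ 3/2x-3/2y+51/2=0] ∩ [|B−(1, 18)|²=2]]
2. B_y = 19  [[A, B, C are collinear ⇒ 3/2x-3/2y+51/2=0] ∩ [|B−(1, 18)|²=2]]
   so B = (2, 19)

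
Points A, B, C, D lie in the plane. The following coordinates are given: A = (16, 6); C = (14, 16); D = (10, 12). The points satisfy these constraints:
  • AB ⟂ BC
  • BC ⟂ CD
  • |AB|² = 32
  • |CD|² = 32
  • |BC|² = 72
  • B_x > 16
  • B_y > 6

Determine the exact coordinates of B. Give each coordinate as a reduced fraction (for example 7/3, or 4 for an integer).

B = (20, 10)

1. B_x = 20  [[BC ⟂ CD ⇒ 4x+4y-120=0] ∩ [|B−(16, 6)|²=32]]
2. B_y = 10  [[BC ⟂ CD ⇒ 4x+4y-120=0] ∩ [|B−(16, 6)|²=32]]
   so B = (20, 10)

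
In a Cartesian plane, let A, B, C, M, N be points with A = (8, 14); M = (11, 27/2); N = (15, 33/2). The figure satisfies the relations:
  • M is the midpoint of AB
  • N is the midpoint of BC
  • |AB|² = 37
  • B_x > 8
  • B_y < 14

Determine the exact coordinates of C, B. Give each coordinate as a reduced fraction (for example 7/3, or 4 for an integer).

C = (16, 20)
B = (14, 13)

1. B_x = 14  [B = 2·M−A = 2·(11, 27/2)−(8, 14)]
2. B_y = 13  [B = 2·M−A = 2·(11, 27/2)−(8, 14)]
   so B = (14, 13)
3. C_x = 16  [C = 2·N−B = 2·(15, 33/2)−(14, 13)]
4. C_y = 20  [C = 2·N−B = 2·(15, 33/2)−(14, 13)]
   so C = (16, 20)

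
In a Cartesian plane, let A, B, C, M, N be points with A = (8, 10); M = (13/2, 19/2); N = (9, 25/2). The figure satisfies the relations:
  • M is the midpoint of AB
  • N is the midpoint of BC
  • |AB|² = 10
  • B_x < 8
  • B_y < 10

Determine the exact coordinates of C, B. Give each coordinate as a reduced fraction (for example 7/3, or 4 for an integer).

C = (13, 16)
B = (5, 9)

1. B_x = 5  [B = 2·M−A = 2·(13/2, 19/2)−(8, 10)]
2. B_y = 9  [B = 2·M−A = 2·(13/2, 19/2)−(8, 10)]
   so B = (5, 9)
3. C_x = 13  [C = 2·N−B = 2·(9, 25/2)−(5, 9)]
4. C_y = 16  [C = 2·N−B = 2·(9, 25/2)−(5, 9)]
   so C = (13, 16)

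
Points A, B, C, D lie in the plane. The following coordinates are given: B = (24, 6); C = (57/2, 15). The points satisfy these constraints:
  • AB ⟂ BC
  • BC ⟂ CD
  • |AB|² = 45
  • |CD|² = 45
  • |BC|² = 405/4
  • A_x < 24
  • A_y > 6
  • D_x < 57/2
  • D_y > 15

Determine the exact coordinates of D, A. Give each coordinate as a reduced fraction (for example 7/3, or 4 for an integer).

1. D_x = 45/2  [[BC ⟂ CD ⇒ 9/2x+9y-1053/4=0] ∩ [|D−(57/2, 15)|²=45]]
2. D_y = 18  [[BC ⟂ CD ⇒ 9/2x+9y-1053/4=0] ∩ [|D−(57/2, 15)|²=45]]
   so D = (45/2, 18)
3. A_x = 18  [[AB ⟂ BC ⇒ -9/2x-9y+162=0] ∩ [|A−(24, 6)|²=45]]
4. A_y = 9  [[AB ⟂ BC ⇒ -9/2x-9y+162=0] ∩ [|A−(24, 6)|²=45]]
   so A = (18, 9)

D = (45/2, 18)
A = (18, 9)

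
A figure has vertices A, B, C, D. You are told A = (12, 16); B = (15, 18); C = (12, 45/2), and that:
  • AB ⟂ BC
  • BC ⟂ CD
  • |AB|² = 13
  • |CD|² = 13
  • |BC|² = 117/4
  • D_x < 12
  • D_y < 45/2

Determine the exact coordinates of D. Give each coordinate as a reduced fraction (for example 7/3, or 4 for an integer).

D = (9, 41/2)

1. D_x = 9  [[BC ⟂ CD ⇒ -3x+9/2y-261/4=0] ∩ [|D−(12, 45/2)|²=13]]
2. D_y = 41/2  [[BC ⟂ CD ⇒ -3x+9/2y-261/4=0] ∩ [|D−(12, 45/2)|²=13]]
   so D = (9, 41/2)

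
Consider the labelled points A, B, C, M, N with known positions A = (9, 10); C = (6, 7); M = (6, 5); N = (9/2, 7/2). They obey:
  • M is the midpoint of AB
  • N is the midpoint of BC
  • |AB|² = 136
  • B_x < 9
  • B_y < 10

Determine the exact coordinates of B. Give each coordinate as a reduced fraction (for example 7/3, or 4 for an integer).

1. B_x = 3  [B = 2·M−A = 2·(6, 5)−(9, 10)]
2. B_y = 0  [B = 2·M−A = 2·(6, 5)−(9, 10)]
   so B = (3, 0)

B = (3, 0)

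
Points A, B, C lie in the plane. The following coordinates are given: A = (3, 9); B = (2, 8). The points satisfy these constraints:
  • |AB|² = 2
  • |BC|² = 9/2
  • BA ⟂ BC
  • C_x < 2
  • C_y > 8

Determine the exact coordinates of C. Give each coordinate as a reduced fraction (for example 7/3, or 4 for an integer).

1. C_x = 1/2  [[BA ⟂ BC ⇒ 1x+1y-10=0] ∩ [|C−(2, 8)|²=9/2]]
2. C_y = 19/2  [[BA ⟂ BC ⇒ 1x+1y-10=0] ∩ [|C−(2, 8)|²=9/2]]
   so C = (1/2, 19/2)

C = (1/2, 19/2)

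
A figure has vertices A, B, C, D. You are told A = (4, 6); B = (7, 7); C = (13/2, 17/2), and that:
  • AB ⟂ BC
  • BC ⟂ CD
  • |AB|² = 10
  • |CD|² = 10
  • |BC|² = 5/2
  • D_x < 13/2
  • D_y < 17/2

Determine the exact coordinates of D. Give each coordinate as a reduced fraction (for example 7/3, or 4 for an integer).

D = (7/2, 15/2)

1. D_x = 7/2  [[BC ⟂ CD ⇒ -1/2x+3/2y-19/2=0] ∩ [|D−(13/2, 17/2)|²=10]]
2. D_y = 15/2  [[BC ⟂ CD ⇒ -1/2x+3/2y-19/2=0] ∩ [|D−(13/2, 17/2)|²=10]]
   so D = (7/2, 15/2)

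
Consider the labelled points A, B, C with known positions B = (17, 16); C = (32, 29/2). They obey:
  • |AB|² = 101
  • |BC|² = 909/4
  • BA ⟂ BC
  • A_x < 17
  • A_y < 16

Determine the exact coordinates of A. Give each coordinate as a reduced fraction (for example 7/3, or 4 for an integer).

1. A_x = 16  [[BA ⟂ BC ⇒ 15x-3/2y-231=0] ∩ [|A−(17, 16)|²=101]]
2. A_y = 6  [[BA ⟂ BC ⇒ 15x-3/2y-231=0] ∩ [|A−(17, 16)|²=101]]
   so A = (16, 6)

A = (16, 6)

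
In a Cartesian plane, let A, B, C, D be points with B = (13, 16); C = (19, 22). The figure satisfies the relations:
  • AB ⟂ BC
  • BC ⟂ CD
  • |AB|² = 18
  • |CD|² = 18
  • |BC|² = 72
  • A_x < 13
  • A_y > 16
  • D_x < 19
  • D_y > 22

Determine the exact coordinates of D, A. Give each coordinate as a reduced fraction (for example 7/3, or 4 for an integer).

D = (16, 25)
A = (10, 19)

1. D_x = 16  [[BC ⟂ CD ⇒ 6x+6y-246=0] ∩ [|D−(19, 22)|²=18]]
2. D_y = 25  [[BC ⟂ CD ⇒ 6x+6y-246=0] ∩ [|D−(19, 22)|²=18]]
   so D = (16, 25)
3. A_x = 10  [[AB ⟂ BC ⇒ -6x-6y+174=0] ∩ [|A−(13, 16)|²=18]]
4. A_y = 19  [[AB ⟂ BC ⇒ -6x-6y+174=0] ∩ [|A−(13, 16)|²=18]]
   so A = (10, 19)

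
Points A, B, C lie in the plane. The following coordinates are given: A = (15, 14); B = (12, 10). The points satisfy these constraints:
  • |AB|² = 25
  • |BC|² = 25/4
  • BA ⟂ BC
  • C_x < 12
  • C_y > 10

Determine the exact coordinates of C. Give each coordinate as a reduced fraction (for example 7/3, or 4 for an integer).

C = (10, 23/2)

1. C_x = 10  [[BA ⟂ BC ⇒ 3x+4y-76=0] ∩ [|C−(12, 10)|²=25/4]]
2. C_y = 23/2  [[BA ⟂ BC ⇒ 3x+4y-76=0] ∩ [|C−(12, 10)|²=25/4]]
   so C = (10, 23/2)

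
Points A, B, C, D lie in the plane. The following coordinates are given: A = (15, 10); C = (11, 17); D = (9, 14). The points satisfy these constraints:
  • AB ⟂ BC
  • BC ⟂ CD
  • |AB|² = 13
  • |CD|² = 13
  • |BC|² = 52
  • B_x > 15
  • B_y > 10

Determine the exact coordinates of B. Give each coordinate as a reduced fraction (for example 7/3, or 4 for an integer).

B = (17, 13)

1. B_x = 17  [[BC ⟂ CD ⇒ 2x+3y-73=0] ∩ [|B−(15, 10)|²=13]]
2. B_y = 13  [[BC ⟂ CD ⇒ 2x+3y-73=0] ∩ [|B−(15, 10)|²=13]]
   so B = (17, 13)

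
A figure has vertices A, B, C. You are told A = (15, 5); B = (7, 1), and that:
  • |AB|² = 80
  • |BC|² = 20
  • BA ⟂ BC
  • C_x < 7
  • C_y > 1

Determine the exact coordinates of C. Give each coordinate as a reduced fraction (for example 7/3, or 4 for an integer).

1. C_x = 5  [[BA ⟂ BC ⇒ 8x+4y-60=0] ∩ [|C−(7, 1)|²=20]]
2. C_y = 5  [[BA ⟂ BC ⇒ 8x+4y-60=0] ∩ [|C−(7, 1)|²=20]]
   so C = (5, 5)

C = (5, 5)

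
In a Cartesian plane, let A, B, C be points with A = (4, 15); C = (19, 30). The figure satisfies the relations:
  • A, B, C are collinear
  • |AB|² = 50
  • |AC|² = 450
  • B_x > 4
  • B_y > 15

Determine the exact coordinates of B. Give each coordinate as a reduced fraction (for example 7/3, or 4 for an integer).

B = (9, 20)

1. B_x = 9  [[A, B, C are collinear ⇒ 15x-15y+165=0] ∩ [|B−(4, 15)|²=50]]
2. B_y = 20  [[A, B, C are collinear ⇒ 15x-15y+165=0] ∩ [|B−(4, 15)|²=50]]
   so B = (9, 20)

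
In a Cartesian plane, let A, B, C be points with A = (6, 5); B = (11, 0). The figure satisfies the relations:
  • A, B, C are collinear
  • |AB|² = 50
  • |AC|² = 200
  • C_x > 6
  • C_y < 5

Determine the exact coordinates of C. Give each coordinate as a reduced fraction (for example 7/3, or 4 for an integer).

1. C_x = 16  [[A, B, C are collinear ⇒ 5x+5y-55=0] ∩ [|C−(6, 5)|²=200]]
2. C_y = -5  [[A, B, C are collinear ⇒ 5x+5y-55=0] ∩ [|C−(6, 5)|²=200]]
   so C = (16, -5)

C = (16, -5)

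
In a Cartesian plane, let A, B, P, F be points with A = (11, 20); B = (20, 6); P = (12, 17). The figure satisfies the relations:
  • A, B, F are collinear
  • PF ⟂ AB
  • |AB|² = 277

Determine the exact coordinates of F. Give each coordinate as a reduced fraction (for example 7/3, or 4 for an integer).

1. F_x = 3506/277  [[A, B, F are collinear ⇒ 14x+9y-334=0] ∩ [PF ⟂ AB ⇒ 9x-14y+130=0]]
2. F_y = 4826/277  [[A, B, F are collinear ⇒ 14x+9y-334=0] ∩ [PF ⟂ AB ⇒ 9x-14y+130=0]]
   so F = (3506/277, 4826/277)

F = (3506/277, 4826/277)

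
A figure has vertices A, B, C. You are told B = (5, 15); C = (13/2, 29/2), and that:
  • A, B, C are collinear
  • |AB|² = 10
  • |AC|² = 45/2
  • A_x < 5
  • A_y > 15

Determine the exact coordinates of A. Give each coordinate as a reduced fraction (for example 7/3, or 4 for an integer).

A = (2, 16)

1. A_x = 2  [[A, B, C are collinear ⇒ 1/2x+3/2y-25=0] ∩ [|A−(5, 15)|²=10]]
2. A_y = 16  [[A, B, C are collinear ⇒ 1/2x+3/2y-25=0] ∩ [|A−(5, 15)|²=10]]
   so A = (2, 16)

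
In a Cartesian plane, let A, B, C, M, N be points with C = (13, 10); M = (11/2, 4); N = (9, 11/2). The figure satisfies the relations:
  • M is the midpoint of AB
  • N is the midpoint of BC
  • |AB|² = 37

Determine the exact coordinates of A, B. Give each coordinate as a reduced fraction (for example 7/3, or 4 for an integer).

A = (6, 7)
B = (5, 1)

1. B_x = 5  [B = 2·N−C = 2·(9, 11/2)−(13, 10)]
2. B_y = 1  [B = 2·N−C = 2·(9, 11/2)−(13, 10)]
   so B = (5, 1)
3. A_x = 6  [A = 2·M−B = 2·(11/2, 4)−(5, 1)]
4. A_y = 7  [A = 2·M−B = 2·(11/2, 4)−(5, 1)]
   so A = (6, 7)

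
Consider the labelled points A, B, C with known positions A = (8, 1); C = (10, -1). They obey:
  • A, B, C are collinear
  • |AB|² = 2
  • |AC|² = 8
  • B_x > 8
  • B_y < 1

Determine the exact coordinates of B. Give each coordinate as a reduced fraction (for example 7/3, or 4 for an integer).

B = (9, 0)

1. B_x = 9  [[A, B, C are collinear ⇒ -2x-2y+18=0] ∩ [|B−(8, 1)|²=2]]
2. B_y = 0  [[A, B, C are collinear ⇒ -2x-2y+18=0] ∩ [|B−(8, 1)|²=2]]
   so B = (9, 0)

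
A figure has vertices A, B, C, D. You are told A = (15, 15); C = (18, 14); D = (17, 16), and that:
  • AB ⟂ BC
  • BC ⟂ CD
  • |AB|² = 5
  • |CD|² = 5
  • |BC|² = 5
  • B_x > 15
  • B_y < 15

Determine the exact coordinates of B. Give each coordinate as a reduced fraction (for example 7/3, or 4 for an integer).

1. B_x = 16  [[BC ⟂ CD ⇒ 1x-2y+10=0] ∩ [|B−(15, 15)|²=5]]
2. B_y = 13  [[BC ⟂ CD ⇒ 1x-2y+10=0] ∩ [|B−(15, 15)|²=5]]
   so B = (16, 13)

B = (16, 13)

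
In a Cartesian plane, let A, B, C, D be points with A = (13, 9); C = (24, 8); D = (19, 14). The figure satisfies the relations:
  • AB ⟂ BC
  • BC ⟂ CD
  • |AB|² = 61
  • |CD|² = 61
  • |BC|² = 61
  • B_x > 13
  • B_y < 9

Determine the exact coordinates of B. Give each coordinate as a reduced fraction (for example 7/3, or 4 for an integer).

B = (18, 3)

1. B_x = 18  [[BC ⟂ CD ⇒ 5x-6y-72=0] ∩ [|B−(13, 9)|²=61]]
2. B_y = 3  [[BC ⟂ CD ⇒ 5x-6y-72=0] ∩ [|B−(13, 9)|²=61]]
   so B = (18, 3)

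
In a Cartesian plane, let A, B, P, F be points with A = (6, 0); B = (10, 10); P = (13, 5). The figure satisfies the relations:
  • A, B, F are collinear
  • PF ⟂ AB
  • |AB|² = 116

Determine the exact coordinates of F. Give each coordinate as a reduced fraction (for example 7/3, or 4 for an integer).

F = (252/29, 195/29)

1. F_x = 252/29  [[A, B, F are collinear ⇒ -10x+4y+60=0] ∩ [PF ⟂ AB ⇒ 4x+10y-102=0]]
2. F_y = 195/29  [[A, B, F are collinear ⇒ -10x+4y+60=0] ∩ [PF ⟂ AB ⇒ 4x+10y-102=0]]
   so F = (252/29, 195/29)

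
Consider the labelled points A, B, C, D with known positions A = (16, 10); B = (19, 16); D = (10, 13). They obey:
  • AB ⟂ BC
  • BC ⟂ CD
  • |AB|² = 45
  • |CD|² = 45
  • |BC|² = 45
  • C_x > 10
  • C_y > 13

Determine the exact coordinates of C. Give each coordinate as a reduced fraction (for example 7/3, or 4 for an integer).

C = (13, 19)

1. C_x = 13  [[AB ⟂ BC ⇒ 3x+6y-153=0] ∩ [|C−(10, 13)|²=45]]
2. C_y = 19  [[AB ⟂ BC ⇒ 3x+6y-153=0] ∩ [|C−(10, 13)|²=45]]
   so C = (13, 19)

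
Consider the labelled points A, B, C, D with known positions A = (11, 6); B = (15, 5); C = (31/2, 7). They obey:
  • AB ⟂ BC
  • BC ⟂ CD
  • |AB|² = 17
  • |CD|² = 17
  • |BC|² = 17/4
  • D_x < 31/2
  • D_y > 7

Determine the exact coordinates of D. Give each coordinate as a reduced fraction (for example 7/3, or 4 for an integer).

D = (23/2, 8)

1. D_x = 23/2  [[BC ⟂ CD ⇒ 1/2x+2y-87/4=0] ∩ [|D−(31/2, 7)|²=17]]
2. D_y = 8  [[BC ⟂ CD ⇒ 1/2x+2y-87/4=0] ∩ [|D−(31/2, 7)|²=17]]
   so D = (23/2, 8)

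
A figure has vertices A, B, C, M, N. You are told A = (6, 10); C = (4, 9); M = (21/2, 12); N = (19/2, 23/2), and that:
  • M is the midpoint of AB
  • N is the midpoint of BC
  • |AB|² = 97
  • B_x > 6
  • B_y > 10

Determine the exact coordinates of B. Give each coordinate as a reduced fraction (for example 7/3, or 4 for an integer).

1. B_x = 15  [B = 2·M−A = 2·(21/2, 12)−(6, 10)]
2. B_y = 14  [B = 2·M−A = 2·(21/2, 12)−(6, 10)]
   so B = (15, 14)

B = (15, 14)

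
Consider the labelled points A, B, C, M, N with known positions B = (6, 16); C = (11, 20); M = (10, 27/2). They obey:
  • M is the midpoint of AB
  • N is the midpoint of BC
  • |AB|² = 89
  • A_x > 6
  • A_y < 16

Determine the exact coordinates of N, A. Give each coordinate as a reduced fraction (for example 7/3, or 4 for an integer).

1. A_x = 14  [A = 2·M−B = 2·(10, 27/2)−(6, 16)]
2. A_y = 11  [A = 2·M−B = 2·(10, 27/2)−(6, 16)]
   so A = (14, 11)
3. N_x = 17/2  [2·N = B+C = (6, 16)+(11, 20)]
4. N_y = 18  [2·N = B+C = (6, 16)+(11, 20)]
   so N = (17/2, 18)

N = (17/2, 18)
A = (14, 11)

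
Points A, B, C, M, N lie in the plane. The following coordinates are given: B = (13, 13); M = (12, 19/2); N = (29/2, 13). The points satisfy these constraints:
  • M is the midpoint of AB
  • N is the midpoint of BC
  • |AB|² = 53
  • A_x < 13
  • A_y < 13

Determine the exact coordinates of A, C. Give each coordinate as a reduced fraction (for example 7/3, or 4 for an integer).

1. A_x = 11  [A = 2·M−B = 2·(12, 19/2)−(13, 13)]
2. A_y = 6  [A = 2·M−B = 2·(12, 19/2)−(13, 13)]
   so A = (11, 6)
3. C_x = 16  [C = 2·N−B = 2·(29/2, 13)−(13, 13)]
4. C_y = 13  [C = 2·N−B = 2·(29/2, 13)−(13, 13)]
   so C = (16, 13)

A = (11, 6)
C = (16, 13)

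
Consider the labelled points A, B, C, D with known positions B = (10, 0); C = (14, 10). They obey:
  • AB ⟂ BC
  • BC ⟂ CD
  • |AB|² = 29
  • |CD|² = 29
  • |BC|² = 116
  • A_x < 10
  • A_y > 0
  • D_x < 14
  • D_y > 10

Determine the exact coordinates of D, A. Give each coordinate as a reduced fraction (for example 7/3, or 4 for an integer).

D = (9, 12)
A = (5, 2)

1. D_x = 9  [[BC ⟂ CD ⇒ 4x+10y-156=0] ∩ [|D−(14, 10)|²=29]]
2. D_y = 12  [[BC ⟂ CD ⇒ 4x+10y-156=0] ∩ [|D−(14, 10)|²=29]]
   so D = (9, 12)
3. A_x = 5  [[AB ⟂ BC ⇒ -4x-10y+40=0] ∩ [|A−(10, 0)|²=29]]
4. A_y = 2  [[AB ⟂ BC ⇒ -4x-10y+40=0] ∩ [|A−(10, 0)|²=29]]
   so A = (5, 2)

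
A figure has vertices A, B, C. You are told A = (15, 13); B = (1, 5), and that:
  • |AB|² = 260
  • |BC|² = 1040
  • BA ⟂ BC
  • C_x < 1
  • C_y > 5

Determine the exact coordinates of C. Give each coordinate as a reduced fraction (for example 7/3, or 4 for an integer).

1. C_x = -15  [[BA ⟂ BC ⇒ 14x+8y-54=0] ∩ [|C−(1, 5)|²=1040]]
2. C_y = 33  [[BA ⟂ BC ⇒ 14x+8y-54=0] ∩ [|C−(1, 5)|²=1040]]
   so C = (-15, 33)

C = (-15, 33)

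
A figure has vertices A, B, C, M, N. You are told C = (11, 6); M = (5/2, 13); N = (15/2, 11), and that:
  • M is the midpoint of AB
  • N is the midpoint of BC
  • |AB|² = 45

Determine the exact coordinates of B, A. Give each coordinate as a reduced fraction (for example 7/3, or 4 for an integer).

B = (4, 16)
A = (1, 10)

1. B_x = 4  [B = 2·N−C = 2·(15/2, 11)−(11, 6)]
2. B_y = 16  [B = 2·N−C = 2·(15/2, 11)−(11, 6)]
   so B = (4, 16)
3. A_x = 1  [A = 2·M−B = 2·(5/2, 13)−(4, 16)]
4. A_y = 10  [A = 2·M−B = 2·(5/2, 13)−(4, 16)]
   so A = (1, 10)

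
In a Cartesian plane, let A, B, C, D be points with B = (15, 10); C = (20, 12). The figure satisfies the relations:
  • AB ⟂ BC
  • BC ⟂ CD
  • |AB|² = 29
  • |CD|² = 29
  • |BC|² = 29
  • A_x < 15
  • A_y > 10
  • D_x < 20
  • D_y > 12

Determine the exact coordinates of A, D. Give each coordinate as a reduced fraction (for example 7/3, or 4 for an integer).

1. A_x = 13  [[AB ⟂ BC ⇒ -5x-2y+95=0] ∩ [|A−(15, 10)|²=29]]
2. A_y = 15  [[AB ⟂ BC ⇒ -5x-2y+95=0] ∩ [|A−(15, 10)|²=29]]
   so A = (13, 15)
3. D_x = 18  [[BC ⟂ CD ⇒ 5x+2y-124=0] ∩ [|D−(20, 12)|²=29]]
4. D_y = 17  [[BC ⟂ CD ⇒ 5x+2y-124=0] ∩ [|D−(20, 12)|²=29]]
   so D = (18, 17)

A = (13, 15)
D = (18, 17)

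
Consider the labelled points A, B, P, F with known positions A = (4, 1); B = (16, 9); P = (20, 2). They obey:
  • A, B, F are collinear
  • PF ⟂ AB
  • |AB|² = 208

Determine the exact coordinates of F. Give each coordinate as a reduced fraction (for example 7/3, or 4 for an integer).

F = (202/13, 113/13)

1. F_x = 202/13  [[A, B, F are collinear ⇒ -8x+12y+20=0] ∩ [PF ⟂ AB ⇒ 12x+8y-256=0]]
2. F_y = 113/13  [[A, B, F are collinear ⇒ -8x+12y+20=0] ∩ [PF ⟂ AB ⇒ 12x+8y-256=0]]
   so F = (202/13, 113/13)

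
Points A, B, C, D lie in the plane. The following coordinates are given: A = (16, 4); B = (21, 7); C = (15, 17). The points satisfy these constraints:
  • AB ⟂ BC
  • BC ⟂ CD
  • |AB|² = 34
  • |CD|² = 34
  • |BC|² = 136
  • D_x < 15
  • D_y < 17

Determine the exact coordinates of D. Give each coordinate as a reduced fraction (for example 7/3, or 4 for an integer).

D = (10, 14)

1. D_x = 10  [[BC ⟂ CD ⇒ -6x+10y-80=0] ∩ [|D−(15, 17)|²=34]]
2. D_y = 14  [[BC ⟂ CD ⇒ -6x+10y-80=0] ∩ [|D−(15, 17)|²=34]]
   so D = (10, 14)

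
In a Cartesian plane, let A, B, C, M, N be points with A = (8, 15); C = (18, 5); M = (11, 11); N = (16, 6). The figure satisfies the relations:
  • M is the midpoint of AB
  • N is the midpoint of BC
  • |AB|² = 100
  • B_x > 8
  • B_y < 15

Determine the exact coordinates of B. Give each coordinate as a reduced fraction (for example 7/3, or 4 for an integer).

1. B_x = 14  [B = 2·M−A = 2·(11, 11)−(8, 15)]
2. B_y = 7  [B = 2·M−A = 2·(11, 11)−(8, 15)]
   so B = (14, 7)

B = (14, 7)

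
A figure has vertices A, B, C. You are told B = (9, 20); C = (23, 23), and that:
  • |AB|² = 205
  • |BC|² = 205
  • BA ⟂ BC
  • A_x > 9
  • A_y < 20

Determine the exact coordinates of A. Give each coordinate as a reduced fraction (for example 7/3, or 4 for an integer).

1. A_x = 12  [[BA ⟂ BC ⇒ 14x+3y-186=0] ∩ [|A−(9, 20)|²=205]]
2. A_y = 6  [[BA ⟂ BC ⇒ 14x+3y-186=0] ∩ [|A−(9, 20)|²=205]]
   so A = (12, 6)

A = (12, 6)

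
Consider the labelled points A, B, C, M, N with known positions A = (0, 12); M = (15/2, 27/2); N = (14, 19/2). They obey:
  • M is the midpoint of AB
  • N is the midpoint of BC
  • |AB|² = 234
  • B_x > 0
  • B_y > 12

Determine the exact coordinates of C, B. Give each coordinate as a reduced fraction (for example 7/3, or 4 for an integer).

C = (13, 4)
B = (15, 15)

1. B_x = 15  [B = 2·M−A = 2·(15/2, 27/2)−(0, 12)]
2. B_y = 15  [B = 2·M−A = 2·(15/2, 27/2)−(0, 12)]
   so B = (15, 15)
3. C_x = 13  [C = 2·N−B = 2·(14, 19/2)−(15, 15)]
4. C_y = 4  [C = 2·N−B = 2·(14, 19/2)−(15, 15)]
   so C = (13, 4)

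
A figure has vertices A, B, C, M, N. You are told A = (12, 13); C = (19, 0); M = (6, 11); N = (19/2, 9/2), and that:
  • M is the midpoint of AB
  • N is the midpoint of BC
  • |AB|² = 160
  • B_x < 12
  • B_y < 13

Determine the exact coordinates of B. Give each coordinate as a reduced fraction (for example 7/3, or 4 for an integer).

1. B_x = 0  [B = 2·M−A = 2·(6, 11)−(12, 13)]
2. B_y = 9  [B = 2·M−A = 2·(6, 11)−(12, 13)]
   so B = (0, 9)

B = (0, 9)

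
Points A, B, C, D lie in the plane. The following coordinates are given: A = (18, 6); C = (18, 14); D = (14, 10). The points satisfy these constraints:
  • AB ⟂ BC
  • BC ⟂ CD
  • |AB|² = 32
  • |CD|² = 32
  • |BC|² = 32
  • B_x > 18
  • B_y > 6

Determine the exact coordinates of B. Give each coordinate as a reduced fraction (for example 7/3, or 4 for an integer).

1. B_x = 22  [[BC ⟂ CD ⇒ 4x+4y-128=0] ∩ [|B−(18, 6)|²=32]]
2. B_y = 10  [[BC ⟂ CD ⇒ 4x+4y-128=0] ∩ [|B−(18, 6)|²=32]]
   so B = (22, 10)

B = (22, 10)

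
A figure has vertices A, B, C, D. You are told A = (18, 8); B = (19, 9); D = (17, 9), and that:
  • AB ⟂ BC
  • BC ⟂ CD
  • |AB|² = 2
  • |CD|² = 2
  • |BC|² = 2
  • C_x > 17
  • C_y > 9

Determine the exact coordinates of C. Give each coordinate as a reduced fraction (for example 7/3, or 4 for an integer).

C = (18, 10)

1. C_x = 18  [[AB ⟂ BC ⇒ 1x+1y-28=0] ∩ [|C−(17, 9)|²=2]]
2. C_y = 10  [[AB ⟂ BC ⇒ 1x+1y-28=0] ∩ [|C−(17, 9)|²=2]]
   so C = (18, 10)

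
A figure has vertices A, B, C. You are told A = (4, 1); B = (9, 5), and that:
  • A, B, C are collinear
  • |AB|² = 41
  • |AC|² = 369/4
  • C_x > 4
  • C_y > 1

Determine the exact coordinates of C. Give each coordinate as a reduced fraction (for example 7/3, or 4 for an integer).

1. C_x = 23/2  [[A, B, C are collinear ⇒ -4x+5y+11=0] ∩ [|C−(4, 1)|²=369/4]]
2. C_y = 7  [[A, B, C are collinear ⇒ -4x+5y+11=0] ∩ [|C−(4, 1)|²=369/4]]
   so C = (23/2, 7)

C = (23/2, 7)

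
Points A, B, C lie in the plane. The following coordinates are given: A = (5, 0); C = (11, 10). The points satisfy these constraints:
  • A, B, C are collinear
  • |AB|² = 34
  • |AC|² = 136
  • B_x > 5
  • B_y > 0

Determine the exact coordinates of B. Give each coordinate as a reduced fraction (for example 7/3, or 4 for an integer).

B = (8, 5)

1. B_x = 8  [[A, B, C are collinear ⇒ 10x-6y-50=0] ∩ [|B−(5, 0)|²=34]]
2. B_y = 5  [[A, B, C are collinear ⇒ 10x-6y-50=0] ∩ [|B−(5, 0)|²=34]]
   so B = (8, 5)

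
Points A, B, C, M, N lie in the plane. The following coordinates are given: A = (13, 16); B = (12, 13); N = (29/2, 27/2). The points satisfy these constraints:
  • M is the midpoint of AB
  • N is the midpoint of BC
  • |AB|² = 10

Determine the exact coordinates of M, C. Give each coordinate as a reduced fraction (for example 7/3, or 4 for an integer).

1. M_x = 25/2  [2·M = A+B = (13, 16)+(12, 13)]
2. M_y = 29/2  [2·M = A+B = (13, 16)+(12, 13)]
   so M = (25/2, 29/2)
3. C_x = 17  [C = 2·N−B = 2·(29/2, 27/2)−(12, 13)]
4. C_y = 14  [C = 2·N−B = 2·(29/2, 27/2)−(12, 13)]
   so C = (17, 14)

M = (25/2, 29/2)
C = (17, 14)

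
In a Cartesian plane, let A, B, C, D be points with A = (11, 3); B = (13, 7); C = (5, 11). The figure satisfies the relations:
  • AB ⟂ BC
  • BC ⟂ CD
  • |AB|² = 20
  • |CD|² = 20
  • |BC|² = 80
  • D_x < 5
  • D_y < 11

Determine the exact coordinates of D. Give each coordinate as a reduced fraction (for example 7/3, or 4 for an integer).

D = (3, 7)

1. D_x = 3  [[BC ⟂ CD ⇒ -8x+4y-4=0] ∩ [|D−(5, 11)|²=20]]
2. D_y = 7  [[BC ⟂ CD ⇒ -8x+4y-4=0] ∩ [|D−(5, 11)|²=20]]
   so D = (3, 7)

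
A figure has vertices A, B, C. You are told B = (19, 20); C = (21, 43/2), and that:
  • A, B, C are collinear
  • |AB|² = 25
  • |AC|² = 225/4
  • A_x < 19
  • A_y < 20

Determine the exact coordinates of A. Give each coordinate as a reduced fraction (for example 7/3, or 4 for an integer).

1. A_x = 15  [[A, B, C are collinear ⇒ -3/2x+2y-23/2=0] ∩ [|A−(19, 20)|²=25]]
2. A_y = 17  [[A, B, C are collinear ⇒ -3/2x+2y-23/2=0] ∩ [|A−(19, 20)|²=25]]
   so A = (15, 17)

A = (15, 17)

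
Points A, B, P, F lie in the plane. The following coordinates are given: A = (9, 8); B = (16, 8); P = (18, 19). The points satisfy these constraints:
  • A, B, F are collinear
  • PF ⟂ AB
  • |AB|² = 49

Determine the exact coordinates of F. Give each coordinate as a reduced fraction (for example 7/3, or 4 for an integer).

F = (18, 8)

1. F_x = 18  [[A, B, F are collinear ⇒ 7y-56=0] ∩ [PF ⟂ AB ⇒ 7x-126=0]]
2. F_y = 8  [[A, B, F are collinear ⇒ 7y-56=0] ∩ [PF ⟂ AB ⇒ 7x-126=0]]
   so F = (18, 8)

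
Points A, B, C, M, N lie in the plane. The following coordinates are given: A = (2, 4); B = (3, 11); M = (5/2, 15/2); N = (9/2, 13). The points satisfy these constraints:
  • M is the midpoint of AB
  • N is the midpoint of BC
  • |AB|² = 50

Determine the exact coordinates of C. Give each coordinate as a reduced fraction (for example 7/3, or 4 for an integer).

1. C_x = 6  [C = 2·N−B = 2·(9/2, 13)−(3, 11)]
2. C_y = 15  [C = 2·N−B = 2·(9/2, 13)−(3, 11)]
   so C = (6, 15)

C = (6, 15)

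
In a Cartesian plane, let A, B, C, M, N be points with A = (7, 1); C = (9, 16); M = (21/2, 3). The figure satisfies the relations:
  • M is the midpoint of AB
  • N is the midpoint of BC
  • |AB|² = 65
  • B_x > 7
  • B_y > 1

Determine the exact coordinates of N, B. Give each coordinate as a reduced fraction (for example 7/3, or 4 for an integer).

1. B_x = 14  [B = 2·M−A = 2·(21/2, 3)−(7, 1)]
2. B_y = 5  [B = 2·M−A = 2·(21/2, 3)−(7, 1)]
   so B = (14, 5)
3. N_x = 23/2  [2·N = B+C = (14, 5)+(9, 16)]
4. N_y = 21/2  [2·N = B+C = (14, 5)+(9, 16)]
   so N = (23/2, 21/2)

N = (23/2, 21/2)
B = (14, 5)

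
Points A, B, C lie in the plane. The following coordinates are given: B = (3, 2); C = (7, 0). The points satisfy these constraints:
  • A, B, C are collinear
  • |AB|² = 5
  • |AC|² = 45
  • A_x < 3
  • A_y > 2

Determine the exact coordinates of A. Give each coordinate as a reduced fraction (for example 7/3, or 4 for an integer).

A = (1, 3)

1. A_x = 1  [[A, B, C are collinear ⇒ 2x+4y-14=0] ∩ [|A−(3, 2)|²=5]]
2. A_y = 3  [[A, B, C are collinear ⇒ 2x+4y-14=0] ∩ [|A−(3, 2)|²=5]]
   so A = (1, 3)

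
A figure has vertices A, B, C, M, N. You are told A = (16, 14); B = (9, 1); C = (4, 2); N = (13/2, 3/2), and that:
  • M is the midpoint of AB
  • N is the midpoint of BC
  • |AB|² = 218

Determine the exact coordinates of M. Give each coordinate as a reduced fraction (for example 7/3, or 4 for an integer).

1. M_x = 25/2  [2·M = A+B = (16, 14)+(9, 1)]
2. M_y = 15/2  [2·M = A+B = (16, 14)+(9, 1)]
   so M = (25/2, 15/2)

M = (25/2, 15/2)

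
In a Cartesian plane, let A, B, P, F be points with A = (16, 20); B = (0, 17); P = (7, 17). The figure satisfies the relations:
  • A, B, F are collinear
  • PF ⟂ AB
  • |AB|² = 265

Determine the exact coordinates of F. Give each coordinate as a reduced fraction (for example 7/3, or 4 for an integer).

1. F_x = 1792/265  [[A, B, F are collinear ⇒ 3x-16y+272=0] ∩ [PF ⟂ AB ⇒ -16x-3y+163=0]]
2. F_y = 4841/265  [[A, B, F are collinear ⇒ 3x-16y+272=0] ∩ [PF ⟂ AB ⇒ -16x-3y+163=0]]
   so F = (1792/265, 4841/265)

F = (1792/265, 4841/265)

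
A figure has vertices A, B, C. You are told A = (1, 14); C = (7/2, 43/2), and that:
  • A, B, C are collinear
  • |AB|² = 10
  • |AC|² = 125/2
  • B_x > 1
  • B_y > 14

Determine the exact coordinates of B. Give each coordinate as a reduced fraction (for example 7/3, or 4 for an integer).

B = (2, 17)

1. B_x = 2  [[A, B, C are collinear ⇒ 15/2x-5/2y+55/2=0] ∩ [|B−(1, 14)|²=10]]
2. B_y = 17  [[A, B, C are collinear ⇒ 15/2x-5/2y+55/2=0] ∩ [|B−(1, 14)|²=10]]
   so B = (2, 17)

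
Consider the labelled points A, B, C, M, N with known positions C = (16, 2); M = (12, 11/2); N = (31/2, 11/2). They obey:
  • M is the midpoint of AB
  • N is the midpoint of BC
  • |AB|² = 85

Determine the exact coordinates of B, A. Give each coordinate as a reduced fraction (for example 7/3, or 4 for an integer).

1. B_x = 15  [B = 2·N−C = 2·(31/2, 11/2)−(16, 2)]
2. B_y = 9  [B = 2·N−C = 2·(31/2, 11/2)−(16, 2)]
   so B = (15, 9)
3. A_x = 9  [A = 2·M−B = 2·(12, 11/2)−(15, 9)]
4. A_y = 2  [A = 2·M−B = 2·(12, 11/2)−(15, 9)]
   so A = (9, 2)

B = (15, 9)
A = (9, 2)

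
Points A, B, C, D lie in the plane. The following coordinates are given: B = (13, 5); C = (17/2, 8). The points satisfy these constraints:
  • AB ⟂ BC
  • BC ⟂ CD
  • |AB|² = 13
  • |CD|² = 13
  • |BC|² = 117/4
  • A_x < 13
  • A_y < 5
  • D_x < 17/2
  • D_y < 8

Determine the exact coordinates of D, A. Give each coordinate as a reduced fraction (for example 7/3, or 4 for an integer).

D = (13/2, 5)
A = (11, 2)

1. D_x = 13/2  [[BC ⟂ CD ⇒ -9/2x+3y+57/4=0] ∩ [|D−(17/2, 8)|²=13]]
2. D_y = 5  [[BC ⟂ CD ⇒ -9/2x+3y+57/4=0] ∩ [|D−(17/2, 8)|²=13]]
   so D = (13/2, 5)
3. A_x = 11  [[AB ⟂ BC ⇒ 9/2x-3y-87/2=0] ∩ [|A−(13, 5)|²=13]]
4. A_y = 2  [[AB ⟂ BC ⇒ 9/2x-3y-87/2=0] ∩ [|A−(13, 5)|²=13]]
   so A = (11, 2)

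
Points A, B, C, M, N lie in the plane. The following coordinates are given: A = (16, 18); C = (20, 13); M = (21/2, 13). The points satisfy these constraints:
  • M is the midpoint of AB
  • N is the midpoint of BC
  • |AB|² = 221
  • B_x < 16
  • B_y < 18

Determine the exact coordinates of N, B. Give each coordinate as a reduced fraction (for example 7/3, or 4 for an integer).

N = (25/2, 21/2)
B = (5, 8)

1. B_x = 5  [B = 2·M−A = 2·(21/2, 13)−(16, 18)]
2. B_y = 8  [B = 2·M−A = 2·(21/2, 13)−(16, 18)]
   so B = (5, 8)
3. N_x = 25/2  [2·N = B+C = (5, 8)+(20, 13)]
4. N_y = 21/2  [2·N = B+C = (5, 8)+(20, 13)]
   so N = (25/2, 21/2)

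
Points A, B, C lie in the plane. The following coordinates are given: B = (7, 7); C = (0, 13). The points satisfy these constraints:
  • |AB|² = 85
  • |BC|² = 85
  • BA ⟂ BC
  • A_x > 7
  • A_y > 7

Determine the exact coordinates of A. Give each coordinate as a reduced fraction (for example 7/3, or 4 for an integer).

A = (13, 14)

1. A_x = 13  [[BA ⟂ BC ⇒ -7x+6y+7=0] ∩ [|A−(7, 7)|²=85]]
2. A_y = 14  [[BA ⟂ BC ⇒ -7x+6y+7=0] ∩ [|A−(7, 7)|²=85]]
   so A = (13, 14)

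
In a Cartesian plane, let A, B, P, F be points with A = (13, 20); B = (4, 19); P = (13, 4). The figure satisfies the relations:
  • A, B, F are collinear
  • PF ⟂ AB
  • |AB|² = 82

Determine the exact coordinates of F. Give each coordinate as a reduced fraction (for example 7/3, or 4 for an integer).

1. F_x = 461/41  [[A, B, F are collinear ⇒ 1x-9y+167=0] ∩ [PF ⟂ AB ⇒ -9x-1y+121=0]]
2. F_y = 812/41  [[A, B, F are collinear ⇒ 1x-9y+167=0] ∩ [PF ⟂ AB ⇒ -9x-1y+121=0]]
   so F = (461/41, 812/41)

F = (461/41, 812/41)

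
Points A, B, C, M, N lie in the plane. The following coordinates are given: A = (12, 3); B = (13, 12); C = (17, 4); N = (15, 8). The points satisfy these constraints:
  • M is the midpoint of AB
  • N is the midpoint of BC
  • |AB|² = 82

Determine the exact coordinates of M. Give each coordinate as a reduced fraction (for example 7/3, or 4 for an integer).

M = (25/2, 15/2)

1. M_x = 25/2  [2·M = A+B = (12, 3)+(13, 12)]
2. M_y = 15/2  [2·M = A+B = (12, 3)+(13, 12)]
   so M = (25/2, 15/2)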